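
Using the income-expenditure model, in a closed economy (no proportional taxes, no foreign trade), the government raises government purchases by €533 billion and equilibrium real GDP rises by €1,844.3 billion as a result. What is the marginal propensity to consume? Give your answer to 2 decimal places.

0.71

Implied spending multiplier k = ΔY/ΔG = 1,844.3/533 ≈ 3.4602.
Since k = 1/(1 − MPC), MPC = 1 − 1/k = 1 − ΔG/ΔY = 1 − 533/1,844.3 ≈ 0.71.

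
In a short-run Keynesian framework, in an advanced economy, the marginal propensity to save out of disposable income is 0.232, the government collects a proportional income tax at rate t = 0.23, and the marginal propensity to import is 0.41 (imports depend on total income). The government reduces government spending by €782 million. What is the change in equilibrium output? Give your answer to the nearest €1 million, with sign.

MPC = 1 − MPS = 1 − 0.232 = 0.768.
Government-spending multiplier = 1/(1 − c(1−t) + m) = 1/(1 − 0.768×0.77 + 0.41) = 1/0.81864 ≈ 1.222.
ΔY = k × ΔG = (−€782 million) / 0.81864 ≈ −€955 million.

−€955 million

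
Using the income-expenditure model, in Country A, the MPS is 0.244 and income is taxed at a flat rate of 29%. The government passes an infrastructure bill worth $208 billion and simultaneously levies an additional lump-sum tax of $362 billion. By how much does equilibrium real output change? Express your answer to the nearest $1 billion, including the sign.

MPC = 1 − MPS = 1 − 0.244 = 0.756.
Expenditure multiplier = 1/(1 − c(1−t)) = 1/(1 − 0.756×0.71) = 1/0.46324 ≈ 2.159.
ΔG contributes k·ΔG = (+$208 billion) / 0.46324 ≈ +$449 billion.
ΔT of +$362 billion changes first-round spending by −c·ΔT = −$273.672 billion, contributing k·(−c·ΔT) = (−$273.672 billion) / 0.46324 ≈ −$590.8 billion.
Net ΔY = k(ΔG − c·ΔT) = (−$65.672 billion) / 0.46324 ≈ −$142 billion.

−$142 billion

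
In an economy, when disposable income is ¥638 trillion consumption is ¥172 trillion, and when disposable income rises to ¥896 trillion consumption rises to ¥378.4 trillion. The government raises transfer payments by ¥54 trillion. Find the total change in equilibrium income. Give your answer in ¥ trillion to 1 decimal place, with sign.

+¥216.0 trillion

MPC = ΔC/ΔYd = (378.4 − 172)/(896 − 638) = 206.4/258 = 0.8.
The transfer change shifts disposable income by +¥54 trillion, so first-round consumption changes by c·ΔTR = 0.8 × (+¥54 trillion) = +¥43.2 trillion.
Expenditure multiplier = 1/(1 − MPC) = 1/(1 − 0.8) = 1/0.2 = 5.
The transfer multiplier is c × k = 4, so ΔY = k × (c·ΔTR) = (+¥43.2 trillion) / 0.2 = +¥216 trillion.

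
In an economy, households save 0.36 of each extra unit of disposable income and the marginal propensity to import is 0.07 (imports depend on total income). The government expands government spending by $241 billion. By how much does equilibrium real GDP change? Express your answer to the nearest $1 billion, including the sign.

MPC = 1 − MPS = 1 − 0.36 = 0.64.
Expenditure multiplier = 1/(1 − c + m) = 1/(1 − 0.64 + 0.07) = 1/0.43 ≈ 2.326.
ΔY = k × ΔG = (+$241 billion) / 0.43 ≈ +$560 billion.

+$560 billion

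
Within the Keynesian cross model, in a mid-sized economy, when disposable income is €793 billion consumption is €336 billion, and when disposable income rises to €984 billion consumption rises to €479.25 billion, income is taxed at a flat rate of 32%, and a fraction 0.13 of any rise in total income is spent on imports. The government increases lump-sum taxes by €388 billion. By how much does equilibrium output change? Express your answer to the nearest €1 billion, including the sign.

−€469 billion

MPC = ΔC/ΔYd = (479.25 − 336)/(984 − 793) = 143.25/191 = 0.75.
A lump-sum tax change of +€388 billion shifts disposable income by −€388 billion; first-round consumption changes by −c × ΔT = −0.75 × (+€388 billion) = −€291 billion.
Expenditure multiplier = 1/(1 − c(1−t) + m) = 1/(1 − 0.75×0.68 + 0.13) = 1/0.62 ≈ 1.613.
The tax multiplier is −c × k ≈ −1.21, so ΔY = k × (−c·ΔT) = (−€291 billion) / 0.62 ≈ −€469 billion.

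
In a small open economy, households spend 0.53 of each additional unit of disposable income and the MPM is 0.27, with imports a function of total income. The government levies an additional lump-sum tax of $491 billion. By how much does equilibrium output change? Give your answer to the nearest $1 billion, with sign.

A lump-sum tax change of +$491 billion shifts disposable income by −$491 billion; first-round consumption changes by −c × ΔT = −0.53 × (+$491 billion) = −$260.23 billion.
Expenditure multiplier = 1/(1 − c + m) = 1/(1 − 0.53 + 0.27) = 1/0.74 ≈ 1.351.
The tax multiplier is −c × k ≈ −0.716, so ΔY = k × (−c·ΔT) = (−$260.23 billion) / 0.74 ≈ −$352 billion.

−$352 billion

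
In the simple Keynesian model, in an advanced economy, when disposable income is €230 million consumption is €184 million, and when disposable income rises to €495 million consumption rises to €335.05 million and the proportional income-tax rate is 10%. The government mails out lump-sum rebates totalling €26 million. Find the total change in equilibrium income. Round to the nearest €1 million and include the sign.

MPC = ΔC/ΔYd = (335.05 − 184)/(495 − 230) = 151.05/265 = 0.57.
A lump-sum tax change of −€26 million shifts disposable income by +€26 million; first-round consumption changes by −c × ΔT = −0.57 × (−€26 million) = +€14.82 million.
Expenditure multiplier = 1/(1 − c(1−t)) = 1/(1 − 0.57×0.9) = 1/0.487 ≈ 2.053.
The tax multiplier is −c × k ≈ −1.17, so ΔY = k × (−c·ΔT) = (+€14.82 million) / 0.487 ≈ +€30 million.

+€30 million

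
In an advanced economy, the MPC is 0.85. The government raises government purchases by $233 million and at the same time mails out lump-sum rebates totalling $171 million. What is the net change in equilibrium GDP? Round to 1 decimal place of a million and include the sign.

+$2,522.3 million

Expenditure multiplier = 1/(1 − MPC) = 1/(1 − 0.85) = 1/0.15 ≈ 6.667.
ΔG contributes k·ΔG = (+$233 million) / 0.15 ≈ +$1,553.3 million.
ΔT of −$171 million changes first-round spending by −c·ΔT = +$145.35 million, contributing k·(−c·ΔT) = (+$145.35 million) / 0.15 = +$969 million.
Net ΔY = k(ΔG − c·ΔT) = (+$378.35 million) / 0.15 ≈ +$2,522.3 million.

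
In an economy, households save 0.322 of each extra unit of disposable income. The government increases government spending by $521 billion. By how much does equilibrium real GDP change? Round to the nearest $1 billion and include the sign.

MPC = 1 − MPS = 1 − 0.322 = 0.678.
Government-spending multiplier = 1/(1 − MPC) = 1/(1 − 0.678) = 1/0.322 ≈ 3.106.
ΔY = k × ΔG = (+$521 billion) / 0.322 ≈ +$1,618 billion.

+$1,618 billion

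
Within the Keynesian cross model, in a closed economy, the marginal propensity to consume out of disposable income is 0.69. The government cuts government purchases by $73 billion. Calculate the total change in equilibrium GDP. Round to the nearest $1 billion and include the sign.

−$235 billion

Spending multiplier = 1/(1 − MPC) = 1/(1 − 0.69) = 1/0.31 ≈ 3.226.
ΔY = k × ΔG = (−$73 billion) / 0.31 ≈ −$235 billion.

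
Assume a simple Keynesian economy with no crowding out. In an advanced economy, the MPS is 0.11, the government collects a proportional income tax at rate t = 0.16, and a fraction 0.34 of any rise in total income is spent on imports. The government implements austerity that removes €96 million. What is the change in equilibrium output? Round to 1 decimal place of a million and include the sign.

MPC = 1 − MPS = 1 − 0.11 = 0.89.
Expenditure multiplier = 1/(1 − c(1−t) + m) = 1/(1 − 0.89×0.84 + 0.34) = 1/0.5924 ≈ 1.688.
ΔY = k × ΔG = (−€96 million) / 0.5924 ≈ −€162.1 million.

−€162.1 million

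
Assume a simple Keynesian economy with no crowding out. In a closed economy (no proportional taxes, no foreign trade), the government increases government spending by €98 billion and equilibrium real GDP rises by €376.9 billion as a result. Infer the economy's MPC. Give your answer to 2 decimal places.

Implied spending multiplier k = ΔY/ΔG = 376.9/98 ≈ 3.8459.
Since k = 1/(1 − MPC), MPC = 1 − 1/k = 1 − ΔG/ΔY = 1 − 98/376.9 ≈ 0.74.

0.74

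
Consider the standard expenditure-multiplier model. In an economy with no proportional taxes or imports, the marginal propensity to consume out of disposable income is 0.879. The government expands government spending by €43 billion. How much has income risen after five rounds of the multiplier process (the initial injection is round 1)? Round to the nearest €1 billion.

Round 1 adds ΔG = €43 billion; each later round is MPC = 0.879 times the previous.
After 5 rounds: 43 + 37.797 + 33.223563 + 29.203511877 + 25.669886939883 = ΔG·(1 − c^5)/(1 − c) = 43 × (1 − 0.524740246980399)/0.121 ≈ €169 billion.

€169 billion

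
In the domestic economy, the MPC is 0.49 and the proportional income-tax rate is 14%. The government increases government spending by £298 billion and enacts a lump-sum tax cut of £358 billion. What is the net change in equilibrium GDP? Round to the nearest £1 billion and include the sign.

Expenditure multiplier = 1/(1 − c(1−t)) = 1/(1 − 0.49×0.86) = 1/0.5786 ≈ 1.728.
ΔG contributes k·ΔG = (+£298 billion) / 0.5786 ≈ +£515 billion.
ΔT of −£358 billion changes first-round spending by −c·ΔT = +£175.42 billion, contributing k·(−c·ΔT) = (+£175.42 billion) / 0.5786 ≈ +£303.2 billion.
Net ΔY = k(ΔG − c·ΔT) = (+£473.42 billion) / 0.5786 ≈ +£818 billion.

+£818 billion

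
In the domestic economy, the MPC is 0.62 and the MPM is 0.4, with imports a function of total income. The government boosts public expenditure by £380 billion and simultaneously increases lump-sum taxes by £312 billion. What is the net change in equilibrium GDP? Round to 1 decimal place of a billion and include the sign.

Expenditure multiplier = 1/(1 − c + m) = 1/(1 − 0.62 + 0.4) = 1/0.78 ≈ 1.282.
ΔG contributes k·ΔG = (+£380 billion) / 0.78 ≈ +£487.2 billion.
ΔT of +£312 billion changes first-round spending by −c·ΔT = −£193.44 billion, contributing k·(−c·ΔT) = (−£193.44 billion) / 0.78 = −£248 billion.
Net ΔY = k(ΔG − c·ΔT) = (+£186.56 billion) / 0.78 ≈ +£239.2 billion.

+£239.2 billion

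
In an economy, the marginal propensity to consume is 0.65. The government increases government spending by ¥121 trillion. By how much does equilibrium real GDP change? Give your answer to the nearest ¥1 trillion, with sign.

+¥346 trillion

Expenditure multiplier = 1/(1 − MPC) = 1/(1 − 0.65) = 1/0.35 ≈ 2.857.
ΔY = k × ΔG = (+¥121 trillion) / 0.35 ≈ +¥346 trillion.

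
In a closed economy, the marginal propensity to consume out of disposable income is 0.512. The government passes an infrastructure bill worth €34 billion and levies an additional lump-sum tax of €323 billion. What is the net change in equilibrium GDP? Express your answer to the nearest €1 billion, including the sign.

−€269 billion

Expenditure multiplier = 1/(1 − MPC) = 1/(1 − 0.512) = 1/0.488 ≈ 2.049.
ΔG contributes k·ΔG = (+€34 billion) / 0.488 ≈ +€69.7 billion.
ΔT of +€323 billion changes first-round spending by −c·ΔT = −€165.376 billion, contributing k·(−c·ΔT) = (−€165.376 billion) / 0.488 ≈ −€338.9 billion.
Net ΔY = k(ΔG − c·ΔT) = (−€131.376 billion) / 0.488 ≈ −€269 billion.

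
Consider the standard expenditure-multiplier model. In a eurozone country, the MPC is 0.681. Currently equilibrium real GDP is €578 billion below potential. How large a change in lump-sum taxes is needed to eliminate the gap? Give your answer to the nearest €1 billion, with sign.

−€271 billion

Spending multiplier = 1/(1 − MPC) = 1/(1 − 0.681) = 1/0.319 ≈ 3.135.
Tax multiplier = −c·k = −0.681/0.319 ≈ −2.135. Need ΔY = +€578 billion, so ΔT = ΔY/(−c·k) = −(+€578 billion) × 0.319 / 0.681 ≈ −€271 billion.
The government should cut lump-sum taxes by €271 billion.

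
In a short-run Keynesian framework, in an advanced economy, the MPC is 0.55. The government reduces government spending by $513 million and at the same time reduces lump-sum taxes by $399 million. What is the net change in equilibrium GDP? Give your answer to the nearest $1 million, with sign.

Expenditure multiplier = 1/(1 − MPC) = 1/(1 − 0.55) = 1/0.45 ≈ 2.222.
ΔG contributes k·ΔG = (−$513 million) / 0.45 = −$1,140 million.
ΔT of −$399 million changes first-round spending by −c·ΔT = +$219.45 million, contributing k·(−c·ΔT) = (+$219.45 million) / 0.45 ≈ +$487.7 million.
Net ΔY = k(ΔG − c·ΔT) = (−$293.55 million) / 0.45 ≈ −$652 million.

−$652 million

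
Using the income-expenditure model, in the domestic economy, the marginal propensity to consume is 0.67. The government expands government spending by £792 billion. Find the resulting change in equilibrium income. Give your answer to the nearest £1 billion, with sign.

+£2,400 billion

Government-spending multiplier = 1/(1 − MPC) = 1/(1 − 0.67) = 1/0.33 ≈ 3.03.
ΔY = k × ΔG = (+£792 billion) / 0.33 = +£2,400 billion.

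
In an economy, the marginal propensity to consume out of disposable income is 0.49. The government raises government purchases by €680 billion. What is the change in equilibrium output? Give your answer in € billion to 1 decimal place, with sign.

Expenditure multiplier = 1/(1 − MPC) = 1/(1 − 0.49) = 1/0.51 ≈ 1.961.
ΔY = k × ΔG = (+€680 billion) / 0.51 ≈ +€1,333.3 billion.

+€1,333.3 billion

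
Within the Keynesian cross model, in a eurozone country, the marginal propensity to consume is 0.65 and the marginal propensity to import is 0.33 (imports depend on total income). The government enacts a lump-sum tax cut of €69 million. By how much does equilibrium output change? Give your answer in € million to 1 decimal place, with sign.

+€66.0 million

A lump-sum tax change of −€69 million shifts disposable income by +€69 million; first-round consumption changes by −c × ΔT = −0.65 × (−€69 million) = +€44.85 million.
Expenditure multiplier = 1/(1 − c + m) = 1/(1 − 0.65 + 0.33) = 1/0.68 ≈ 1.471.
The tax multiplier is −c × k ≈ −0.956, so ΔY = k × (−c·ΔT) = (+€44.85 million) / 0.68 ≈ +€66 million.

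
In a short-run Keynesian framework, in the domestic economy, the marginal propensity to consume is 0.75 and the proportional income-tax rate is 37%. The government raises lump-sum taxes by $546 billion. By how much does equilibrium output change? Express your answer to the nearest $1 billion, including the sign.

−$776 billion

A lump-sum tax change of +$546 billion shifts disposable income by −$546 billion; first-round consumption changes by −c × ΔT = −0.75 × (+$546 billion) = −$409.5 billion.
Expenditure multiplier = 1/(1 − c(1−t)) = 1/(1 − 0.75×0.63) = 1/0.5275 ≈ 1.896.
The tax multiplier is −c × k ≈ −1.422, so ΔY = k × (−c·ΔT) = (−$409.5 billion) / 0.5275 ≈ −$776 billion.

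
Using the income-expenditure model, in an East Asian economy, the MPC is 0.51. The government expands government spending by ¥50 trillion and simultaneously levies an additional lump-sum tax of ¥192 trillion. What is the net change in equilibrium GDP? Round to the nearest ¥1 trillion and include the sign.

Expenditure multiplier = 1/(1 − MPC) = 1/(1 − 0.51) = 1/0.49 ≈ 2.041.
ΔG contributes k·ΔG = (+¥50 trillion) / 0.49 ≈ +¥102 trillion.
ΔT of +¥192 trillion changes first-round spending by −c·ΔT = −¥97.92 trillion, contributing k·(−c·ΔT) = (−¥97.92 trillion) / 0.49 ≈ −¥199.8 trillion.
Net ΔY = k(ΔG − c·ΔT) = (−¥47.92 trillion) / 0.49 ≈ −¥98 trillion.

−¥98 trillion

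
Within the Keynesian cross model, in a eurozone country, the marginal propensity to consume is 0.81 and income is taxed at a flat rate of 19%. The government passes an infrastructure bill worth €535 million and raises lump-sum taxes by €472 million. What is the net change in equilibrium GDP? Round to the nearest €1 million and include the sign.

Expenditure multiplier = 1/(1 − c(1−t)) = 1/(1 − 0.81×0.81) = 1/0.3439 ≈ 2.908.
ΔG contributes k·ΔG = (+€535 million) / 0.3439 ≈ +€1,555.7 million.
ΔT of +€472 million changes first-round spending by −c·ΔT = −€382.32 million, contributing k·(−c·ΔT) = (−€382.32 million) / 0.3439 ≈ −€1,111.7 million.
Net ΔY = k(ΔG − c·ΔT) = (+€152.68 million) / 0.3439 ≈ +€444 million.

+€444 million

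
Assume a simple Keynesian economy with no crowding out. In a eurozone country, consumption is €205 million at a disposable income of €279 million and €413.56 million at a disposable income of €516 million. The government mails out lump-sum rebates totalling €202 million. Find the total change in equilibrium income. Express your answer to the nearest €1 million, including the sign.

+€1,481 million

MPC = ΔC/ΔYd = (413.56 − 205)/(516 − 279) = 208.56/237 = 0.88.
A lump-sum tax change of −€202 million shifts disposable income by +€202 million; first-round consumption changes by −c × ΔT = −0.88 × (−€202 million) = +€177.76 million.
Expenditure multiplier = 1/(1 − MPC) = 1/(1 − 0.88) = 1/0.12 ≈ 8.333.
The tax multiplier is −c × k ≈ −7.333, so ΔY = k × (−c·ΔT) = (+€177.76 million) / 0.12 ≈ +€1,481 million.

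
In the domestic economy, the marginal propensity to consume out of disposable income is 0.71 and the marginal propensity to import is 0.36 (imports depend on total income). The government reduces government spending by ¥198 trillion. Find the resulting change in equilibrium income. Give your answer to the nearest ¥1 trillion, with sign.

−¥305 trillion

Spending multiplier = 1/(1 − c + m) = 1/(1 − 0.71 + 0.36) = 1/0.65 ≈ 1.538.
ΔY = k × ΔG = (−¥198 trillion) / 0.65 ≈ −¥305 trillion.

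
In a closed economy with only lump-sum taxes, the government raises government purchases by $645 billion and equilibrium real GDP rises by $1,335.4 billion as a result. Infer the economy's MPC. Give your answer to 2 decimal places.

0.52

Implied spending multiplier k = ΔY/ΔG = 1,335.4/645 ≈ 2.0704.
Since k = 1/(1 − MPC), MPC = 1 − 1/k = 1 − ΔG/ΔY = 1 − 645/1,335.4 ≈ 0.52.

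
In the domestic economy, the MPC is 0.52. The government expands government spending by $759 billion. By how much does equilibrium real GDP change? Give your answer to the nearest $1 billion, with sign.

+$1,581 billion

Government-spending multiplier = 1/(1 − MPC) = 1/(1 − 0.52) = 1/0.48 ≈ 2.083.
ΔY = k × ΔG = (+$759 billion) / 0.48 ≈ +$1,581 billion.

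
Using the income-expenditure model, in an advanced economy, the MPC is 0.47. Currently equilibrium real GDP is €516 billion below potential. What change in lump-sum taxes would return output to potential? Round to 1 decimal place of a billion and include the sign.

Spending multiplier = 1/(1 − MPC) = 1/(1 − 0.47) = 1/0.53 ≈ 1.887.
Tax multiplier = −c·k = −0.47/0.53 ≈ −0.887. Need ΔY = +€516 billion, so ΔT = ΔY/(−c·k) = −(+€516 billion) × 0.53 / 0.47 ≈ −€581.9 billion.
The government should cut lump-sum taxes by €581.9 billion.

−€581.9 billion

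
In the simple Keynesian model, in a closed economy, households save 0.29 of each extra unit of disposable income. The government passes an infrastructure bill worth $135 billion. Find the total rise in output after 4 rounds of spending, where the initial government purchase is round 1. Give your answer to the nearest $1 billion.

$347 billion

MPC = 1 − MPS = 1 − 0.29 = 0.71.
Round 1 adds ΔG = $135 billion; each later round is MPC = 0.71 times the previous.
After 4 rounds: 135 + 95.85 + 68.0535 + 48.317985 = ΔG·(1 − c^4)/(1 − c) = 135 × (1 − 0.25411681)/0.29 ≈ $347 billion.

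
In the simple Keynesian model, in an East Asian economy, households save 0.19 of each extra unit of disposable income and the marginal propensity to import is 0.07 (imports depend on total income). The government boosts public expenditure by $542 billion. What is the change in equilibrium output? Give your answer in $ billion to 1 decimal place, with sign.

+$2,084.6 billion

MPC = 1 − MPS = 1 − 0.19 = 0.81.
Expenditure multiplier = 1/(1 − c + m) = 1/(1 − 0.81 + 0.07) = 1/0.26 ≈ 3.846.
ΔY = k × ΔG = (+$542 billion) / 0.26 ≈ +$2,084.6 billion.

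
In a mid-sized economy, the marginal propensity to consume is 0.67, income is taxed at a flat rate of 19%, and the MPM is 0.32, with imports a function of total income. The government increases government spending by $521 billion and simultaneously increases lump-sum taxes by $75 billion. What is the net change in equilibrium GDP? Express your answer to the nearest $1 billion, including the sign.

Expenditure multiplier = 1/(1 − c(1−t) + m) = 1/(1 − 0.67×0.81 + 0.32) = 1/0.7773 ≈ 1.287.
ΔG contributes k·ΔG = (+$521 billion) / 0.7773 ≈ +$670.3 billion.
ΔT of +$75 billion changes first-round spending by −c·ΔT = −$50.25 billion, contributing k·(−c·ΔT) = (−$50.25 billion) / 0.7773 ≈ −$64.6 billion.
Net ΔY = k(ΔG − c·ΔT) = (+$470.75 billion) / 0.7773 ≈ +$606 billion.

+$606 billion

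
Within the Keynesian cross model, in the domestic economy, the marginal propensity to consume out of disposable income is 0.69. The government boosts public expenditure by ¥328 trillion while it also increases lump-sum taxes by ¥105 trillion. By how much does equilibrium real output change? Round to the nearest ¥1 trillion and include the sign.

Expenditure multiplier = 1/(1 − MPC) = 1/(1 − 0.69) = 1/0.31 ≈ 3.226.
ΔG contributes k·ΔG = (+¥328 trillion) / 0.31 ≈ +¥1,058.1 trillion.
ΔT of +¥105 trillion changes first-round spending by −c·ΔT = −¥72.45 trillion, contributing k·(−c·ΔT) = (−¥72.45 trillion) / 0.31 ≈ −¥233.7 trillion.
Net ΔY = k(ΔG − c·ΔT) = (+¥255.55 trillion) / 0.31 ≈ +¥824 trillion.

+¥824 trillion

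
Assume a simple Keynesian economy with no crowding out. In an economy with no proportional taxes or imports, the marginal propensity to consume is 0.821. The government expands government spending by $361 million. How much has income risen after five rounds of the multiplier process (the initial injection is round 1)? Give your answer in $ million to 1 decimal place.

Round 1 adds ΔG = $361 million; each later round is MPC = 0.821 times the previous.
After 5 rounds: 361 + 296.381 + 243.328801 + 199.772945621 + 164.013588354841 = ΔG·(1 − c^5)/(1 − c) = 361 × (1 − 0.373005972408101)/0.179 ≈ $1,264.5 million.

$1,264.5 million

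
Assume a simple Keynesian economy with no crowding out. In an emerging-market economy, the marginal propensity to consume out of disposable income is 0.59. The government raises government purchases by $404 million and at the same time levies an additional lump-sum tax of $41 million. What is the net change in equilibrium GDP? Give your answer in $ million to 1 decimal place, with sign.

Expenditure multiplier = 1/(1 − MPC) = 1/(1 − 0.59) = 1/0.41 ≈ 2.439.
ΔG contributes k·ΔG = (+$404 million) / 0.41 ≈ +$985.4 million.
ΔT of +$41 million changes first-round spending by −c·ΔT = −$24.19 million, contributing k·(−c·ΔT) = (−$24.19 million) / 0.41 = −$59 million.
Net ΔY = k(ΔG − c·ΔT) = (+$379.81 million) / 0.41 ≈ +$926.4 million.

+$926.4 million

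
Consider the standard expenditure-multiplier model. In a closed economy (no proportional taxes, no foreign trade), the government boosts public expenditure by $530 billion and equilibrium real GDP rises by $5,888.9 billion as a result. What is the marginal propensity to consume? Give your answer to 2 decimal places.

0.91

Implied spending multiplier k = ΔY/ΔG = 5,888.9/530 ≈ 11.1111.
Since k = 1/(1 − MPC), MPC = 1 − 1/k = 1 − ΔG/ΔY = 1 − 530/5,888.9 ≈ 0.91.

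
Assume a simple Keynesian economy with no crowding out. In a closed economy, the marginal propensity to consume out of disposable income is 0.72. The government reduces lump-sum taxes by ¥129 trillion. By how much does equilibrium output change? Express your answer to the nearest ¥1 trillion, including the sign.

+¥332 trillion

A lump-sum tax change of −¥129 trillion shifts disposable income by +¥129 trillion; first-round consumption changes by −c × ΔT = −0.72 × (−¥129 trillion) = +¥92.88 trillion.
Expenditure multiplier = 1/(1 − MPC) = 1/(1 − 0.72) = 1/0.28 ≈ 3.571.
The tax multiplier is −c × k ≈ −2.571, so ΔY = k × (−c·ΔT) = (+¥92.88 trillion) / 0.28 ≈ +¥332 trillion.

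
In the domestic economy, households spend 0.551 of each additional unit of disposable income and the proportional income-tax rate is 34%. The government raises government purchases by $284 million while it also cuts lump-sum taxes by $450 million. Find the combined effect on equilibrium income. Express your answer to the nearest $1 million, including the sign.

+$836 million

Expenditure multiplier = 1/(1 − c(1−t)) = 1/(1 − 0.551×0.66) = 1/0.63634 ≈ 1.571.
ΔG contributes k·ΔG = (+$284 million) / 0.63634 ≈ +$446.3 million.
ΔT of −$450 million changes first-round spending by −c·ΔT = +$247.95 million, contributing k·(−c·ΔT) = (+$247.95 million) / 0.63634 ≈ +$389.7 million.
Net ΔY = k(ΔG − c·ΔT) = (+$531.95 million) / 0.63634 ≈ +$836 million.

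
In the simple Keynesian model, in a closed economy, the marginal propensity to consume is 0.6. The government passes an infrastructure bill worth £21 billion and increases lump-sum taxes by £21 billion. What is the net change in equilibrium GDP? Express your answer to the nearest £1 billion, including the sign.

+£21 billion

Expenditure multiplier = 1/(1 − MPC) = 1/(1 − 0.6) = 1/0.4 = 2.5.
ΔG contributes k·ΔG = (+£21 billion) / 0.4 = +£52.5 billion.
ΔT of +£21 billion changes first-round spending by −c·ΔT = −£12.6 billion, contributing k·(−c·ΔT) = (−£12.6 billion) / 0.4 = −£31.5 billion.
With ΔG = ΔT and no other leakages, the balanced-budget multiplier is 1, so ΔY = ΔG = +£21 billion.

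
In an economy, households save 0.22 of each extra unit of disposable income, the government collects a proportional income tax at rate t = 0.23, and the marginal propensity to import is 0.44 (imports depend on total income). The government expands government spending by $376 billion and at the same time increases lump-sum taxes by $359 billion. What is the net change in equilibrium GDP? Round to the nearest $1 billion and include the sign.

MPC = 1 − MPS = 1 − 0.22 = 0.78.
Expenditure multiplier = 1/(1 − c(1−t) + m) = 1/(1 − 0.78×0.77 + 0.44) = 1/0.8394 ≈ 1.191.
ΔG contributes k·ΔG = (+$376 billion) / 0.8394 ≈ +$447.9 billion.
ΔT of +$359 billion changes first-round spending by −c·ΔT = −$280.02 billion, contributing k·(−c·ΔT) = (−$280.02 billion) / 0.8394 ≈ −$333.6 billion.
Net ΔY = k(ΔG − c·ΔT) = (+$95.98 billion) / 0.8394 ≈ +$114 billion.

+$114 billion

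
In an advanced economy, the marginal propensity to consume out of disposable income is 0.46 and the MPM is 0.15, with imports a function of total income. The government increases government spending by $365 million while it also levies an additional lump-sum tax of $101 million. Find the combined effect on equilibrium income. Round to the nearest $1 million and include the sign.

Expenditure multiplier = 1/(1 − c + m) = 1/(1 − 0.46 + 0.15) = 1/0.69 ≈ 1.449.
ΔG contributes k·ΔG = (+$365 million) / 0.69 ≈ +$529 million.
ΔT of +$101 million changes first-round spending by −c·ΔT = −$46.46 million, contributing k·(−c·ΔT) = (−$46.46 million) / 0.69 ≈ −$67.3 million.
Net ΔY = k(ΔG − c·ΔT) = (+$318.54 million) / 0.69 ≈ +$462 million.

+$462 million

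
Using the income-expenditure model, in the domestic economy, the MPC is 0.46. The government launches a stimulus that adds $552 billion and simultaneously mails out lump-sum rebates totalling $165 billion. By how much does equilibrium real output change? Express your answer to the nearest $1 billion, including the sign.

Expenditure multiplier = 1/(1 − MPC) = 1/(1 − 0.46) = 1/0.54 ≈ 1.852.
ΔG contributes k·ΔG = (+$552 billion) / 0.54 ≈ +$1,022.2 billion.
ΔT of −$165 billion changes first-round spending by −c·ΔT = +$75.9 billion, contributing k·(−c·ΔT) = (+$75.9 billion) / 0.54 ≈ +$140.6 billion.
Net ΔY = k(ΔG − c·ΔT) = (+$627.9 billion) / 0.54 ≈ +$1,163 billion.

+$1,163 billion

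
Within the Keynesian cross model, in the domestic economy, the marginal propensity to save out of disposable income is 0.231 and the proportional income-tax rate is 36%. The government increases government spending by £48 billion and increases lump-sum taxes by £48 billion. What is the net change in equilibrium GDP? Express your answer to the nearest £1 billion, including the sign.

+£22 billion

MPC = 1 − MPS = 1 − 0.231 = 0.769.
Expenditure multiplier = 1/(1 − c(1−t)) = 1/(1 − 0.769×0.64) = 1/0.50784 ≈ 1.969.
ΔG contributes k·ΔG = (+£48 billion) / 0.50784 ≈ +£94.5 billion.
ΔT of +£48 billion changes first-round spending by −c·ΔT = −£36.912 billion, contributing k·(−c·ΔT) = (−£36.912 billion) / 0.50784 ≈ −£72.7 billion.
Net ΔY = k(ΔG − c·ΔT) = (+£11.088 billion) / 0.50784 ≈ +£22 billion.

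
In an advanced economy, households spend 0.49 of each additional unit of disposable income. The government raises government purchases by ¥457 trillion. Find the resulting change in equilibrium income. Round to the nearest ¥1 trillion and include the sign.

+¥896 trillion

Government-spending multiplier = 1/(1 − MPC) = 1/(1 − 0.49) = 1/0.51 ≈ 1.961.
ΔY = k × ΔG = (+¥457 trillion) / 0.51 ≈ +¥896 trillion.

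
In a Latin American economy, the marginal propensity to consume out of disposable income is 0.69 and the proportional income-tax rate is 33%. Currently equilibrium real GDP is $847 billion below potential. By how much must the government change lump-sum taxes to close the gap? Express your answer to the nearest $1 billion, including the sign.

−$660 billion

Spending multiplier = 1/(1 − c(1−t)) = 1/(1 − 0.69×0.67) = 1/0.5377 ≈ 1.86.
Tax multiplier = −c·k = −0.69/0.5377 ≈ −1.283. Need ΔY = +$847 billion, so ΔT = ΔY/(−c·k) = −(+$847 billion) × 0.5377 / 0.69 ≈ −$660 billion.
The government should cut lump-sum taxes by $660 billion.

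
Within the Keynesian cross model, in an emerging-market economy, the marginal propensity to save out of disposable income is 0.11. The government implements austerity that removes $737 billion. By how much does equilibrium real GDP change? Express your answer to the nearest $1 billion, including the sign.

−$6,700 billion

MPC = 1 − MPS = 1 − 0.11 = 0.89.
Expenditure multiplier = 1/(1 − MPC) = 1/(1 − 0.89) = 1/0.11 ≈ 9.091.
ΔY = k × ΔG = (−$737 billion) / 0.11 = −$6,700 billion.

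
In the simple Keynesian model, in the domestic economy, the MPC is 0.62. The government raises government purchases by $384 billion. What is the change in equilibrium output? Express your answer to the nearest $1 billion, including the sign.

Spending multiplier = 1/(1 − MPC) = 1/(1 − 0.62) = 1/0.38 ≈ 2.632.
ΔY = k × ΔG = (+$384 billion) / 0.38 ≈ +$1,011 billion.

+$1,011 billion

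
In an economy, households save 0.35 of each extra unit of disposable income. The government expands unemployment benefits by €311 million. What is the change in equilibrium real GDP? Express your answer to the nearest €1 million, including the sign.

MPC = 1 − MPS = 1 − 0.35 = 0.65.
The transfer change shifts disposable income by +€311 million, so first-round consumption changes by c·ΔTR = 0.65 × (+€311 million) = +€202.15 million.
Expenditure multiplier = 1/(1 − MPC) = 1/(1 − 0.65) = 1/0.35 ≈ 2.857.
The transfer multiplier is c × k ≈ 1.857, so ΔY = k × (c·ΔTR) = (+€202.15 million) / 0.35 ≈ +€578 million.

+€578 million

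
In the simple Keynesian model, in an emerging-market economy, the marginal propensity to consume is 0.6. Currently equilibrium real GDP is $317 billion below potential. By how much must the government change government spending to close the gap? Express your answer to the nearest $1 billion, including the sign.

+$127 billion

Spending multiplier = 1/(1 − MPC) = 1/(1 − 0.6) = 1/0.4 = 2.5.
Need ΔY = +$317 billion, so ΔG = ΔY/k = (+$317 billion) × 0.4 ≈ +$127 billion.
The government should increase government spending by $127 billion.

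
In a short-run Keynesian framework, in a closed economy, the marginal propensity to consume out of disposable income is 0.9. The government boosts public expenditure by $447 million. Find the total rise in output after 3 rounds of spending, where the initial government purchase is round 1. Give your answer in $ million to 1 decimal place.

Round 1 adds ΔG = $447 million; each later round is MPC = 0.9 times the previous.
After 3 rounds: 447 + 402.3 + 362.07 = ΔG·(1 − c^3)/(1 − c) = 447 × (1 − 0.729)/0.1 ≈ $1,211.4 million.

$1,211.4 million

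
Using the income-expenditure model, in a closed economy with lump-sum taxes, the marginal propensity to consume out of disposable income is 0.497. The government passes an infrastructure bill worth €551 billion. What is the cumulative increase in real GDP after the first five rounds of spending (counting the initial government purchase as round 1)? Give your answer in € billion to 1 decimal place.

€1,062.2 billion

Round 1 adds ΔG = €551 billion; each later round is MPC = 0.497 times the previous.
After 5 rounds: 551 + 273.847 + 136.101959 + 67.642673623 + 33.618408790631 = ΔG·(1 − c^5)/(1 − c) = 551 × (1 − 0.030323682702257)/0.503 ≈ €1,062.2 billion.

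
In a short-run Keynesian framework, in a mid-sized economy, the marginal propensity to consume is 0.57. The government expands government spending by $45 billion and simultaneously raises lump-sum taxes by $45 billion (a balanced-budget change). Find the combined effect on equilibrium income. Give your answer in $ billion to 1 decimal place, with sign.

+$45.0 billion

Expenditure multiplier = 1/(1 − MPC) = 1/(1 − 0.57) = 1/0.43 ≈ 2.326.
ΔG contributes k·ΔG = (+$45 billion) / 0.43 ≈ +$104.7 billion.
ΔT of +$45 billion changes first-round spending by −c·ΔT = −$25.65 billion, contributing k·(−c·ΔT) = (−$25.65 billion) / 0.43 ≈ −$59.7 billion.
With ΔG = ΔT and no other leakages, the balanced-budget multiplier is 1, so ΔY = ΔG = +$45 billion.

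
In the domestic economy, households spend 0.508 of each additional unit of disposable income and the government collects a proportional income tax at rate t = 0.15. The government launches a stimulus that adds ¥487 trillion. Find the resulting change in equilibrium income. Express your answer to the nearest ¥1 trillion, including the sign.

Spending multiplier = 1/(1 − c(1−t)) = 1/(1 − 0.508×0.85) = 1/0.5682 ≈ 1.76.
ΔY = k × ΔG = (+¥487 trillion) / 0.5682 ≈ +¥857 trillion.

+¥857 trillion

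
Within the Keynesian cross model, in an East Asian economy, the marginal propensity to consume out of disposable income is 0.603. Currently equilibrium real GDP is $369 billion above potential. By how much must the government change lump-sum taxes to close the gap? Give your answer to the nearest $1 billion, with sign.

+$243 billion

Spending multiplier = 1/(1 − MPC) = 1/(1 − 0.603) = 1/0.397 ≈ 2.519.
Tax multiplier = −c·k = −0.603/0.397 ≈ −1.519. Need ΔY = −$369 billion, so ΔT = ΔY/(−c·k) = −(−$369 billion) × 0.397 / 0.603 ≈ +$243 billion.
The government should raise lump-sum taxes by $243 billion.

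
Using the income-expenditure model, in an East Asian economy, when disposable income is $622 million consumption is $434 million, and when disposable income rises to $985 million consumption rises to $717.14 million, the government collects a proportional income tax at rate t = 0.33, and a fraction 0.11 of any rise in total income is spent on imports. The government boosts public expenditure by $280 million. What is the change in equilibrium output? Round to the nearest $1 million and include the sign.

MPC = ΔC/ΔYd = (717.14 − 434)/(985 − 622) = 283.14/363 = 0.78.
Government-spending multiplier = 1/(1 − c(1−t) + m) = 1/(1 − 0.78×0.67 + 0.11) = 1/0.5874 ≈ 1.702.
ΔY = k × ΔG = (+$280 million) / 0.5874 ≈ +$477 million.

+$477 million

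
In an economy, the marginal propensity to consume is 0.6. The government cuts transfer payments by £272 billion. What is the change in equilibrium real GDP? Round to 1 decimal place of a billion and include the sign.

The transfer change shifts disposable income by −£272 billion, so first-round consumption changes by c·ΔTR = 0.6 × (−£272 billion) = −£163.2 billion.
Expenditure multiplier = 1/(1 − MPC) = 1/(1 − 0.6) = 1/0.4 = 2.5.
The transfer multiplier is c × k = 1.5, so ΔY = k × (c·ΔTR) = (−£163.2 billion) / 0.4 = −£408 billion.

−£408.0 billion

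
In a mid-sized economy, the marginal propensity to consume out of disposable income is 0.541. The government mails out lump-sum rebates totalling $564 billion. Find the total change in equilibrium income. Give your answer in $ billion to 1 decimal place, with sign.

+$664.8 billion

A lump-sum tax change of −$564 billion shifts disposable income by +$564 billion; first-round consumption changes by −c × ΔT = −0.541 × (−$564 billion) = +$305.124 billion.
Expenditure multiplier = 1/(1 − MPC) = 1/(1 − 0.541) = 1/0.459 ≈ 2.179.
The tax multiplier is −c × k ≈ −1.179, so ΔY = k × (−c·ΔT) = (+$305.124 billion) / 0.459 ≈ +$664.8 billion.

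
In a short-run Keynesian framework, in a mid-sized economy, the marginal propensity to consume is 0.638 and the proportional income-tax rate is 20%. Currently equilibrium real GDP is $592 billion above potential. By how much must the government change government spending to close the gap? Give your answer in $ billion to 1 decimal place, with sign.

−$289.8 billion

Spending multiplier = 1/(1 − c(1−t)) = 1/(1 − 0.638×0.8) = 1/0.4896 ≈ 2.042.
Need ΔY = −$592 billion, so ΔG = ΔY/k = (−$592 billion) × 0.4896 ≈ −$289.8 billion.
The government should cut government spending by $289.8 billion.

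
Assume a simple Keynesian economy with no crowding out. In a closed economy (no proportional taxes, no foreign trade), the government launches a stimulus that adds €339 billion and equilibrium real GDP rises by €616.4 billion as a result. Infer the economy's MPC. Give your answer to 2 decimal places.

Implied spending multiplier k = ΔY/ΔG = 616.4/339 ≈ 1.8183.
Since k = 1/(1 − MPC), MPC = 1 − 1/k = 1 − ΔG/ΔY = 1 − 339/616.4 ≈ 0.45.

0.45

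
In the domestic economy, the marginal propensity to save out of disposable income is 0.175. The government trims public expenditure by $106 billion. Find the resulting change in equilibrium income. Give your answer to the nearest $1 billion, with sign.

−$606 billion

MPC = 1 − MPS = 1 − 0.175 = 0.825.
Expenditure multiplier = 1/(1 − MPC) = 1/(1 − 0.825) = 1/0.175 ≈ 5.714.
ΔY = k × ΔG = (−$106 billion) / 0.175 ≈ −$606 billion.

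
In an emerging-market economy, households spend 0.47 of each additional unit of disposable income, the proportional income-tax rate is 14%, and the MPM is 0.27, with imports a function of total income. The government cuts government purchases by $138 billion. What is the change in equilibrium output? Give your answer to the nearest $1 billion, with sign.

−$159 billion

Spending multiplier = 1/(1 − c(1−t) + m) = 1/(1 − 0.47×0.86 + 0.27) = 1/0.8658 ≈ 1.155.
ΔY = k × ΔG = (−$138 billion) / 0.8658 ≈ −$159 billion.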